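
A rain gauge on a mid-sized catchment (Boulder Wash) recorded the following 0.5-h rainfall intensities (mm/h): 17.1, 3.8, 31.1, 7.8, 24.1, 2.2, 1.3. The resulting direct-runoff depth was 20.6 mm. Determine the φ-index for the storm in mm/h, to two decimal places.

Only the 3 blocks with intensity above φ contribute runoff: 17.1, 31.1, 24.1 mm/h.
Σ(I−φ)·Δt = d  ⇒  (17.1+31.1+24.1 − 3φ)·0.5 = 20.6
φ = (72.30 − 20.6/0.5) / 3 = 10.37 mm/h.

φ ≈ 10.37 mm/h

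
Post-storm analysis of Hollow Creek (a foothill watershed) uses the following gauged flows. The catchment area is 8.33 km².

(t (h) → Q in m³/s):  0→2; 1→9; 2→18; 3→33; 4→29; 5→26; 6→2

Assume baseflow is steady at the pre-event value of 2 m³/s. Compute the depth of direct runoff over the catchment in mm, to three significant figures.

Direct runoff: 0.0, 7.0, 16.0, 31.0, 27.0, 24.0, 0.0 m³/s; ΣQ_DR = 105.0 m³/s.
V = ΣQ_DR · Δt = 105.0 × 3600 s = 3.780 × 10^5 m³.
Over A = 8.33 km², depth = V / A = 45.4 mm.

d ≈ 45.4 mm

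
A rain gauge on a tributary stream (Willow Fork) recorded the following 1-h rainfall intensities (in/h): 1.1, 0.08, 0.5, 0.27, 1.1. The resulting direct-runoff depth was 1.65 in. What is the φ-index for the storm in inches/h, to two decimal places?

φ ≈ 0.35 in/h

Only the 3 blocks with intensity above φ contribute runoff: 1.1, 0.5, 1.1 in/h.
Σ(I−φ)·Δt = d  ⇒  (1.1+0.5+1.1 − 3φ)·1 = 1.65
φ = (2.700 − 1.65/1) / 3 = 0.35 in/h.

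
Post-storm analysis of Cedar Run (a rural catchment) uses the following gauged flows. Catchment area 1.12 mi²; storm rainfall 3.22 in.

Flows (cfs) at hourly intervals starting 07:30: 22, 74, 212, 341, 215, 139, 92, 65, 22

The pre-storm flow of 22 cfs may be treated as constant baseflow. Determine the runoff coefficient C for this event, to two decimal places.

C ≈ 0.42

ΣQ_DR = 984.0 cfs; V = ΣQ_DR·Δt = 3.542 × 10^6 ft³.
Runoff depth d = V / A = 1.361 in.
C = d / P = 1.361 / 3.22 = 0.42.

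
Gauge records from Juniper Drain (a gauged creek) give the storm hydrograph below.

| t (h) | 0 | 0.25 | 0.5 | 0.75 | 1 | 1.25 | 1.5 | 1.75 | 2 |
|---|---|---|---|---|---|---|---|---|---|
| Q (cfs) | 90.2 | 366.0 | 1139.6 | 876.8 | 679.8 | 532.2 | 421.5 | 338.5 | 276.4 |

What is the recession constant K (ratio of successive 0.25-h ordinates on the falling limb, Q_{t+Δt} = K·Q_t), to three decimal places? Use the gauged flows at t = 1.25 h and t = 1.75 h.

Using the recession-limb readings at t = 1.25 h and t = 1.75 h: Q falls from 532.2 to 338.5 cfs over 2 intervals.
K = (Q₂/Q₁)^(1/2) = (338.5/532.2)^(1/2) = 0.798.

K ≈ 0.798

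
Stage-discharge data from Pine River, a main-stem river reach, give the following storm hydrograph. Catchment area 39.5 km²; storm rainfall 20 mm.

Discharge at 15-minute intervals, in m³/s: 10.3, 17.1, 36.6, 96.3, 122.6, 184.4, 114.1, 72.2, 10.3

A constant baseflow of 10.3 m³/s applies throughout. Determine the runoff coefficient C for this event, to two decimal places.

ΣQ_DR = 571.2 m³/s; V = ΣQ_DR·Δt = 5.141 × 10^5 m³.
Runoff depth d = V / A = 13.01 mm.
C = d / P = 13.01 / 20 = 0.65.

C ≈ 0.65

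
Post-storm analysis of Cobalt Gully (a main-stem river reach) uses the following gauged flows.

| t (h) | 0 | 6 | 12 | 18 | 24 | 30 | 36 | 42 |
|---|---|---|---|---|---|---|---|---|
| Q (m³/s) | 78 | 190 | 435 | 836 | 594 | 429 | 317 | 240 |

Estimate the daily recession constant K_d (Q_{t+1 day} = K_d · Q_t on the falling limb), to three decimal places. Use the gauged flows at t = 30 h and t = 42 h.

Between t = 30 h and t = 42 h the flow falls from 429 to 240 m³/s over 2×6 h = 12 h.
Per-interval ratio K = (240/429)^(1/2) = 0.7480; K_d = K^(24/6) = 0.313.

K_d ≈ 0.313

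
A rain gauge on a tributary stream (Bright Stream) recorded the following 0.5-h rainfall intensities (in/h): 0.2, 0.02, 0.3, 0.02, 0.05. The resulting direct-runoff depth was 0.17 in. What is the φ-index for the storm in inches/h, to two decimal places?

φ ≈ 0.08 in/h

Only the 2 blocks with intensity above φ contribute runoff: 0.2, 0.3 in/h.
Σ(I−φ)·Δt = d  ⇒  (0.2+0.3 − 2φ)·0.5 = 0.17
φ = (0.5000 − 0.17/0.5) / 2 = 0.08 in/h.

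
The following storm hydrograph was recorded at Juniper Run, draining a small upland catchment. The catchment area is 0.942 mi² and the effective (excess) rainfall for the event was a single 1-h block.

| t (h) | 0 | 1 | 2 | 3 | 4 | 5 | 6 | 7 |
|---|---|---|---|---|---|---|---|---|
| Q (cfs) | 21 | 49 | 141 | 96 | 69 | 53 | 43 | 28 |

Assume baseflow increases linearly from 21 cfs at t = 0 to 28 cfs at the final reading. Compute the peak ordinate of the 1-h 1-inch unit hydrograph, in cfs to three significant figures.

U_p ≈ 236 cfs

Direct runoff: 0.00, 27.00, 118.00, 72.00, 44.00, 27.00, 16.00, 0.00 cfs; ΣQ_DR = 304.0 cfs, peak = 118.00 cfs.
Runoff depth d = ΣQ_DR·Δt / A = 304.0 × 3600 / (0.942 mi²) = 0.5001 in.
The 1-inch UH is the DRH scaled by (1 in)/d, so U_p = 118.00 × 1/0.5001 = 236 cfs.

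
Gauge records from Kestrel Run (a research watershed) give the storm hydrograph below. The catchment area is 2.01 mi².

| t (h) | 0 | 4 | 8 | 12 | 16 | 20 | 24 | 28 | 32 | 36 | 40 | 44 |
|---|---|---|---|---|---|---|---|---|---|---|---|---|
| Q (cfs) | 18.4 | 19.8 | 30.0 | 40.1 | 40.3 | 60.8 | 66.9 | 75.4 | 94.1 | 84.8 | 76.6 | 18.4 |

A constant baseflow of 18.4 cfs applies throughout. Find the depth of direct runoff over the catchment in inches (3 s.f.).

Direct runoff: 0.0, 1.4, 11.6, 21.7, 21.9, 42.4, 48.5, 57.0, 75.7, 66.4, 58.2, 0.0 cfs; ΣQ_DR = 404.8 cfs.
V = ΣQ_DR · Δt = 404.8 × 14400 s = 5.829 × 10^6 ft³.
Over A = 2.01 mi², depth = V / A = 1.25 in.

d ≈ 1.25 in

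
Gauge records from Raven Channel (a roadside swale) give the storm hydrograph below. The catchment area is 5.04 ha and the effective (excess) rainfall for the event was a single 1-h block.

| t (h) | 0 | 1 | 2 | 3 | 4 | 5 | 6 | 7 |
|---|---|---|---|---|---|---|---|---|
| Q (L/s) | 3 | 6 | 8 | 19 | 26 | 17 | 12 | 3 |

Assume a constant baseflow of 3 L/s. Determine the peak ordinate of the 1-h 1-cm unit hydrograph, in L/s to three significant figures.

Direct runoff: 0.0, 3.0, 5.0, 16.0, 23.0, 14.0, 9.0, 0.0 L/s; ΣQ_DR = 70.00 L/s, peak = 23.0 L/s.
Runoff depth d = ΣQ_DR·Δt / A = 70.00 × 3600 / (5.04 ha) = 5.000 mm.
The 1-cm UH is the DRH scaled by (10 mm)/d, so U_p = 23.0 × 10/5.000 = 46.0 L/s.

U_p ≈ 46.0 L/s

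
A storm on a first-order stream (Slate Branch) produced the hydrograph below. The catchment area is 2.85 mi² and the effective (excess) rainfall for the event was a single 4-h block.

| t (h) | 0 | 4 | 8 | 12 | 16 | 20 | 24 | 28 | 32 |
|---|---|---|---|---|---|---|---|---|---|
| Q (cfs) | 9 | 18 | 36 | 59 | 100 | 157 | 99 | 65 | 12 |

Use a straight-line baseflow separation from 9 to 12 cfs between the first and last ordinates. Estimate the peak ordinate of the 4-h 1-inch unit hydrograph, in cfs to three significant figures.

Direct runoff: 0.00, 8.62, 26.25, 48.88, 89.50, 146.12, 87.75, 53.38, 0.00 cfs; ΣQ_DR = 460.5 cfs, peak = 146.12 cfs.
Runoff depth d = ΣQ_DR·Δt / A = 460.5 × 14400 / (2.85 mi²) = 1.002 in.
The 1-inch UH is the DRH scaled by (1 in)/d, so U_p = 146.12 × 1/1.002 = 146 cfs.

U_p ≈ 146 cfs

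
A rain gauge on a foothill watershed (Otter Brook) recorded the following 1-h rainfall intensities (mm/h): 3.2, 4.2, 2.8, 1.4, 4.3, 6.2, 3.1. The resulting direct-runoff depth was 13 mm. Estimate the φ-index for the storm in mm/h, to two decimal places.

Only the 6 blocks with intensity above φ contribute runoff: 3.2, 4.2, 2.8, 4.3, 6.2, 3.1 mm/h.
Σ(I−φ)·Δt = d  ⇒  (3.2+4.2+2.8+4.3+6.2+3.1 − 6φ)·1 = 13
φ = (23.80 − 13/1) / 6 = 1.80 mm/h.

φ ≈ 1.80 mm/h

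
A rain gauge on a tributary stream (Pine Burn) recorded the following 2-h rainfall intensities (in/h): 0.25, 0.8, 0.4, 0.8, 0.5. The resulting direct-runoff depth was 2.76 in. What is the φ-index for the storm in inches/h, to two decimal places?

Only the 4 blocks with intensity above φ contribute runoff: 0.8, 0.4, 0.8, 0.5 in/h.
Σ(I−φ)·Δt = d  ⇒  (0.8+0.4+0.8+0.5 − 4φ)·2 = 2.76
φ = (2.500 − 2.76/2) / 4 = 0.28 in/h.

φ ≈ 0.28 in/h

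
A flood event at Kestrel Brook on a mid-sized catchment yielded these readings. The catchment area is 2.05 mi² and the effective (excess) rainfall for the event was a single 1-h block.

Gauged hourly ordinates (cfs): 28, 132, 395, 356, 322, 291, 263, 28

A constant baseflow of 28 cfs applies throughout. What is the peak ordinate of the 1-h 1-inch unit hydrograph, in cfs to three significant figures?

Direct runoff: 0.0, 104.0, 367.0, 328.0, 294.0, 263.0, 235.0, 0.0 cfs; ΣQ_DR = 1591 cfs, peak = 367.0 cfs.
Runoff depth d = ΣQ_DR·Δt / A = 1591 × 3600 / (2.05 mi²) = 1.203 in.
The 1-inch UH is the DRH scaled by (1 in)/d, so U_p = 367.0 × 1/1.203 = 305 cfs.

U_p ≈ 305 cfs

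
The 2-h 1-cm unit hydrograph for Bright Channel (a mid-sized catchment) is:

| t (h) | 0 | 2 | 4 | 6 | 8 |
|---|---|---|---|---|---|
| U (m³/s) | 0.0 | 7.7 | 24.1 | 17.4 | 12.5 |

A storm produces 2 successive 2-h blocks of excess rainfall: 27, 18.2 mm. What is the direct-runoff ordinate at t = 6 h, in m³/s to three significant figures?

By discrete convolution, Q_j = Σ (P_i / 10 mm) · U_{j−i}.
At t = 6 h (j=3): Q = (27/10)·17.4 + (18.2/10)·24.1 = 90.8 m³/s.

Q ≈ 90.8 m³/s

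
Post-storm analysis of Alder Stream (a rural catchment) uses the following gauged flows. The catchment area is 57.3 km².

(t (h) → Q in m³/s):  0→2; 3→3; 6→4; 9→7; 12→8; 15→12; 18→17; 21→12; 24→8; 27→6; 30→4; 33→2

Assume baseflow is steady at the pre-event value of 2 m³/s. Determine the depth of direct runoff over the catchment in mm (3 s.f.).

d ≈ 11.5 mm

Direct runoff: 0.0, 1.0, 2.0, 5.0, 6.0, 10.0, 15.0, 10.0, 6.0, 4.0, 2.0, 0.0 m³/s; ΣQ_DR = 61.00 m³/s.
V = ΣQ_DR · Δt = 61.00 × 10800 s = 6.588 × 10^5 m³.
Over A = 57.3 km², depth = V / A = 11.5 mm.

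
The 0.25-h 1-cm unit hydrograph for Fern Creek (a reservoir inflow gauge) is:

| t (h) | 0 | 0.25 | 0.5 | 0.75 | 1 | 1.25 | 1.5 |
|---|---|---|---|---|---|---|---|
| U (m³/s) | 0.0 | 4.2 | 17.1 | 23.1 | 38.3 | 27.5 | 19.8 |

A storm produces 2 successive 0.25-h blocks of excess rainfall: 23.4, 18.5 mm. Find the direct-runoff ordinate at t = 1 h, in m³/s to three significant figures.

By discrete convolution, Q_j = Σ (P_i / 10 mm) · U_{j−i}.
At t = 1 h (j=4): Q = (23.4/10)·38.3 + (18.5/10)·23.1 = 132 m³/s.

Q ≈ 132 m³/s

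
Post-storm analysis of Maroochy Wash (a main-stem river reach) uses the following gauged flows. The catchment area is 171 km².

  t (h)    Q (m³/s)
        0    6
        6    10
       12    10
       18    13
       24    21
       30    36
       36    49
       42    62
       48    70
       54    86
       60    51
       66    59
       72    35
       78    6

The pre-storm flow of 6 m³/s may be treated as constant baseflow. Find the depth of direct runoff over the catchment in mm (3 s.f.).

d ≈ 54.3 mm

Direct runoff: 0.0, 4.0, 4.0, 7.0, 15.0, 30.0, 43.0, 56.0, 64.0, 80.0, 45.0, 53.0, 29.0, 0.0 m³/s; ΣQ_DR = 430.0 m³/s.
V = ΣQ_DR · Δt = 430.0 × 21600 s = 9.288 × 10^6 m³.
Over A = 171 km², depth = V / A = 54.3 mm.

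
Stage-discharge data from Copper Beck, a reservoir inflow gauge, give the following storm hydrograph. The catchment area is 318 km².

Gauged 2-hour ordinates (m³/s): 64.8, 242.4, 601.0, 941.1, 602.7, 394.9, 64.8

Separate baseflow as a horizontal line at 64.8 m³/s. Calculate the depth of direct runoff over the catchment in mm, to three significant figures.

Direct runoff: 0.0, 177.6, 536.2, 876.3, 537.9, 330.1, 0.0 m³/s; ΣQ_DR = 2458 m³/s.
V = ΣQ_DR · Δt = 2458 × 7200 s = 1.770 × 10^7 m³.
Over A = 318 km², depth = V / A = 55.7 mm.

d ≈ 55.7 mm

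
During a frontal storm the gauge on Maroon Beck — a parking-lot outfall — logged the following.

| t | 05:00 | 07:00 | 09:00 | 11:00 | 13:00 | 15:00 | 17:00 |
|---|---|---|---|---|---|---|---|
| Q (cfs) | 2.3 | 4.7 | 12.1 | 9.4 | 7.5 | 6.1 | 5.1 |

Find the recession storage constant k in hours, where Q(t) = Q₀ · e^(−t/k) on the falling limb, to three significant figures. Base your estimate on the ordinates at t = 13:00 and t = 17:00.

On the falling limb, Q drops from 7.5 to 5.1 cfs between t = 13:00 and t = 17:00 (Δt = 4 h).
k = −Δt / ln(Q₂/Q₁) = −4 / ln(5.1/7.5) = 10.4 h.

k ≈ 10.4 h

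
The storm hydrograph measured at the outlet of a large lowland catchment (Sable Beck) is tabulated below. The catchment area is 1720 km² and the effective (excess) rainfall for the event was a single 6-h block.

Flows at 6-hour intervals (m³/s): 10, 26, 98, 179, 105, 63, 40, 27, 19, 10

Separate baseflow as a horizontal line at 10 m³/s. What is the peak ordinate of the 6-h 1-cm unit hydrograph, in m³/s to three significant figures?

U_p ≈ 282 m³/s

Direct runoff: 0.0, 16.0, 88.0, 169.0, 95.0, 53.0, 30.0, 17.0, 9.0, 0.0 m³/s; ΣQ_DR = 477.0 m³/s, peak = 169.0 m³/s.
Runoff depth d = ΣQ_DR·Δt / A = 477.0 × 21600 / (1720 km²) = 5.990 mm.
The 1-cm UH is the DRH scaled by (10 mm)/d, so U_p = 169.0 × 10/5.990 = 282 m³/s.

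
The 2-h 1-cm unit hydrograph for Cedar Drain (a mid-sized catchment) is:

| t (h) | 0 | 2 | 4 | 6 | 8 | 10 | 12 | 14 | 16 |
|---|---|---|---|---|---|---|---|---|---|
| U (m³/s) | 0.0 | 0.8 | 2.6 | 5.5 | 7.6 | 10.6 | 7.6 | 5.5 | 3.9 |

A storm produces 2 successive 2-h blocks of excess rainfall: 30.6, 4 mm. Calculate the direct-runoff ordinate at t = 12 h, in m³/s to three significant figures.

Q ≈ 27.5 m³/s

By discrete convolution, Q_j = Σ (P_i / 10 mm) · U_{j−i}.
At t = 12 h (j=6): Q = (30.6/10)·7.6 + (4/10)·10.6 = 27.5 m³/s.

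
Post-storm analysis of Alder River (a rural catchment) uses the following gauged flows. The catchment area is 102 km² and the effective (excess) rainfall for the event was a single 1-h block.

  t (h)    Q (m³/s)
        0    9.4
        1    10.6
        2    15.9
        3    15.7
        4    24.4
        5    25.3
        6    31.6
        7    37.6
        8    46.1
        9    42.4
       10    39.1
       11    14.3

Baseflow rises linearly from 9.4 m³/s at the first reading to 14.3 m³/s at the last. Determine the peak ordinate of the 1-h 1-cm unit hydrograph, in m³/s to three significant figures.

Direct runoff: 0.00, 0.75, 5.61, 4.96, 13.22, 13.67, 19.53, 25.08, 33.14, 28.99, 25.25, 0.00 m³/s; ΣQ_DR = 170.2 m³/s, peak = 33.14 m³/s.
Runoff depth d = ΣQ_DR·Δt / A = 170.2 × 3600 / (102 km²) = 6.007 mm.
The 1-cm UH is the DRH scaled by (10 mm)/d, so U_p = 33.14 × 10/6.007 = 55.2 m³/s.

U_p ≈ 55.2 m³/s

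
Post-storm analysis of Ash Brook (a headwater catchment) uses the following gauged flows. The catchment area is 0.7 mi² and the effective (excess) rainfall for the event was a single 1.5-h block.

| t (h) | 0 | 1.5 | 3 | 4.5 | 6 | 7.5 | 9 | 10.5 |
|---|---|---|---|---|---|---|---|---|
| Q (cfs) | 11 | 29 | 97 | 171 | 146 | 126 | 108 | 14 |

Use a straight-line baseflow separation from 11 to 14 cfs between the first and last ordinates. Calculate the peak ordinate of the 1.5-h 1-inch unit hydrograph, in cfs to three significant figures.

U_p ≈ 79.4 cfs

Direct runoff: 0.00, 17.57, 85.14, 158.71, 133.29, 112.86, 94.43, 0.00 cfs; ΣQ_DR = 602.0 cfs, peak = 158.71 cfs.
Runoff depth d = ΣQ_DR·Δt / A = 602.0 × 5400 / (0.7 mi²) = 1.999 in.
The 1-inch UH is the DRH scaled by (1 in)/d, so U_p = 158.71 × 1/1.999 = 79.4 cfs.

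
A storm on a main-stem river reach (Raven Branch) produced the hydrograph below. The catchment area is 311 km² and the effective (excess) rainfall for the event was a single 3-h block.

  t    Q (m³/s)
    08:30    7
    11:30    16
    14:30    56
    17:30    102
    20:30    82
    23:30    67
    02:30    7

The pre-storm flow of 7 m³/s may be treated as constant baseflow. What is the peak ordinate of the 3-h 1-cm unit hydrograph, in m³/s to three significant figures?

U_p ≈ 95.0 m³/s

Direct runoff: 0.0, 9.0, 49.0, 95.0, 75.0, 60.0, 0.0 m³/s; ΣQ_DR = 288.0 m³/s, peak = 95.0 m³/s.
Runoff depth d = ΣQ_DR·Δt / A = 288.0 × 10800 / (311 km²) = 10.00 mm.
The 1-cm UH is the DRH scaled by (10 mm)/d, so U_p = 95.0 × 10/10.00 = 95.0 m³/s.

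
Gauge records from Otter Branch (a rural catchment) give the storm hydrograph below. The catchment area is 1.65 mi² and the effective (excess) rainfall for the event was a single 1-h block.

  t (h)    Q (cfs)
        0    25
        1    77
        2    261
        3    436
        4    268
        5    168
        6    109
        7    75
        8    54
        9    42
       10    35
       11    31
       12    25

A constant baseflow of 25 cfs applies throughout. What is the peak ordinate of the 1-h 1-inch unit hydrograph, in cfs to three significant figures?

Direct runoff: 0.0, 52.0, 236.0, 411.0, 243.0, 143.0, 84.0, 50.0, 29.0, 17.0, 10.0, 6.0, 0.0 cfs; ΣQ_DR = 1281 cfs, peak = 411.0 cfs.
Runoff depth d = ΣQ_DR·Δt / A = 1281 × 3600 / (1.65 mi²) = 1.203 in.
The 1-inch UH is the DRH scaled by (1 in)/d, so U_p = 411.0 × 1/1.203 = 342 cfs.

U_p ≈ 342 cfs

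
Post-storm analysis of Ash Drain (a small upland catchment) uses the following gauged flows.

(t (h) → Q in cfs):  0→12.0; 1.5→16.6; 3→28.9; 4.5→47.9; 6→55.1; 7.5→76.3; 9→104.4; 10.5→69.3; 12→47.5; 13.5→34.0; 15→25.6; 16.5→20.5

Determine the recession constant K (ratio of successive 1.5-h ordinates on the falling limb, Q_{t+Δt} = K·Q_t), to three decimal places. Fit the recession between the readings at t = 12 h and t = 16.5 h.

K ≈ 0.756

Using the recession-limb readings at t = 12 h and t = 16.5 h: Q falls from 47.5 to 20.5 cfs over 3 intervals.
K = (Q₂/Q₁)^(1/3) = (20.5/47.5)^(1/3) = 0.756.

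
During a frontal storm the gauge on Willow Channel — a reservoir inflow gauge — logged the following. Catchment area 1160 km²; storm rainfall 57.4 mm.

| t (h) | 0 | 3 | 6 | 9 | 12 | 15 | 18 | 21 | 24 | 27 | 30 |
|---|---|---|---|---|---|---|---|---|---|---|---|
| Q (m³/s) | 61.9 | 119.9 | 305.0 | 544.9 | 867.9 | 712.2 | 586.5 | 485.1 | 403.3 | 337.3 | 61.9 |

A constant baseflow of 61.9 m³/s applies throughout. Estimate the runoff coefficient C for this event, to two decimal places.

ΣQ_DR = 3805 m³/s; V = ΣQ_DR·Δt = 4.109 × 10^7 m³.
Runoff depth d = V / A = 35.43 mm.
C = d / P = 35.43 / 57.4 = 0.62.

C ≈ 0.62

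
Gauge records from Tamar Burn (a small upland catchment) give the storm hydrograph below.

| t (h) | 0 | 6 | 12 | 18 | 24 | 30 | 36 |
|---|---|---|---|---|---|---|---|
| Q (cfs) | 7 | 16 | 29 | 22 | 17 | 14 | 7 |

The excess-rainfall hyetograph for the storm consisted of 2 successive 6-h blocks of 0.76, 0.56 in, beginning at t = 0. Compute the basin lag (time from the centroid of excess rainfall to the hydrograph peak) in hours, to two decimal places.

Centroid of excess rainfall: t_c = Σ P_i·t̄_i / ΣP_i = 5.5455 h (block centres at 3, 9 h).
Hydrograph peak occurs at t = 12 h, so basin lag t_L = 12 − 5.5455 = 6.45 h.

t_L ≈ 6.45 h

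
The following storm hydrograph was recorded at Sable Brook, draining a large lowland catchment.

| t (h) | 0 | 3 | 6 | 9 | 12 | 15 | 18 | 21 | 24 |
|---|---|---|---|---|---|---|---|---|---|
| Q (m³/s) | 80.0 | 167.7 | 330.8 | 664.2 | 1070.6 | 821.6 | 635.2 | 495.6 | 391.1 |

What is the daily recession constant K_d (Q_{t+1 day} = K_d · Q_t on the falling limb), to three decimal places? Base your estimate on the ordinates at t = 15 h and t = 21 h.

Between t = 15 h and t = 21 h the flow falls from 821.6 to 495.6 m³/s over 2×3 h = 6 h.
Per-interval ratio K = (495.6/821.6)^(1/2) = 0.7767; K_d = K^(24/3) = 0.132.

K_d ≈ 0.132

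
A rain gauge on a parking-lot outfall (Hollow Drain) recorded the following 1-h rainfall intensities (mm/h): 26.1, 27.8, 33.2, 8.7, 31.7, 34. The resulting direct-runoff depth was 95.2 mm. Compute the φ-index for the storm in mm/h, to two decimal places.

Only the 5 blocks with intensity above φ contribute runoff: 26.1, 27.8, 33.2, 31.7, 34 mm/h.
Σ(I−φ)·Δt = d  ⇒  (26.1+27.8+33.2+31.7+34 − 5φ)·1 = 95.2
φ = (152.8 − 95.2/1) / 5 = 11.52 mm/h.

φ ≈ 11.52 mm/h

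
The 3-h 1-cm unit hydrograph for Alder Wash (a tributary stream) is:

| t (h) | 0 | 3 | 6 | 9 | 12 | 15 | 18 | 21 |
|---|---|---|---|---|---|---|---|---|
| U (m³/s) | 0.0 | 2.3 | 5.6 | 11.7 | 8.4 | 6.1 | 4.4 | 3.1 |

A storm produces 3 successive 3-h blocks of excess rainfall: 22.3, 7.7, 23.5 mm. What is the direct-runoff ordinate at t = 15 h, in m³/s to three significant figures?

By discrete convolution, Q_j = Σ (P_i / 10 mm) · U_{j−i}.
At t = 15 h (j=5): Q = (22.3/10)·6.1 + (7.7/10)·8.4 + (23.5/10)·11.7 = 47.6 m³/s.

Q ≈ 47.6 m³/s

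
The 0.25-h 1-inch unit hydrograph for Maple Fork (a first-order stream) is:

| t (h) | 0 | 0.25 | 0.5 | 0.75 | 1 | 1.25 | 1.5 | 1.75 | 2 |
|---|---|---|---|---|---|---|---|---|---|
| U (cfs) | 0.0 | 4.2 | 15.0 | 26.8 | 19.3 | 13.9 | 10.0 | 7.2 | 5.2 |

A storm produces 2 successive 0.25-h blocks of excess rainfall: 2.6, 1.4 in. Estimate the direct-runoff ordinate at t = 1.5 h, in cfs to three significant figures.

By discrete convolution, Q_j = Σ (P_i / 1 in) · U_{j−i}.
At t = 1.5 h (j=6): Q = (2.6/1)·10.0 + (1.4/1)·13.9 = 45.5 cfs.

Q ≈ 45.5 cfs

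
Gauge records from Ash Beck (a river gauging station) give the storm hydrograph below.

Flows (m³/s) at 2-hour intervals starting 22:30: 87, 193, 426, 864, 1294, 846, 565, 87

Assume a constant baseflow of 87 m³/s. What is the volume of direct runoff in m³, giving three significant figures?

Direct-runoff ordinates (Q − Q_b): 0.0, 106.0, 339.0, 777.0, 1207.0, 759.0, 478.0, 0.0 m³/s.
ΣQ_DR = 3666 m³/s.
With Δt = 2 h = 7200 s, V = ΣQ_DR · Δt = 3666 × 7200 = 2.64 × 10^7 m³.

V ≈ 2.64 × 10^7 m³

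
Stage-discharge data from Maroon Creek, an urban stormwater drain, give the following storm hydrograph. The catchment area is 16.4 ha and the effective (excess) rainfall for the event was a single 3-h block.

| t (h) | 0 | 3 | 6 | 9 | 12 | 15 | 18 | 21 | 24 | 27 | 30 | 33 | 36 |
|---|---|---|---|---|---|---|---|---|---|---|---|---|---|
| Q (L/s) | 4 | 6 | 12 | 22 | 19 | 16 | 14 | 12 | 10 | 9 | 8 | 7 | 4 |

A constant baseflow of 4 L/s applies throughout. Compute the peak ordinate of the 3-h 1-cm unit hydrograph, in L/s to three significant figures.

Direct runoff: 0.0, 2.0, 8.0, 18.0, 15.0, 12.0, 10.0, 8.0, 6.0, 5.0, 4.0, 3.0, 0.0 L/s; ΣQ_DR = 91.00 L/s, peak = 18.0 L/s.
Runoff depth d = ΣQ_DR·Δt / A = 91.00 × 10800 / (16.4 ha) = 5.993 mm.
The 1-cm UH is the DRH scaled by (10 mm)/d, so U_p = 18.0 × 10/5.993 = 30.0 L/s.

U_p ≈ 30.0 L/s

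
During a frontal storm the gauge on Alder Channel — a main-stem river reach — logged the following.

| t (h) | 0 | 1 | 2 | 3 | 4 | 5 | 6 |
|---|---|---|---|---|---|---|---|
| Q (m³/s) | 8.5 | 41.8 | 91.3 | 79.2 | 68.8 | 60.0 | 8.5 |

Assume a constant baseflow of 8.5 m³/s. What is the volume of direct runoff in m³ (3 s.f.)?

V ≈ 1.07 × 10^6 m³

Direct-runoff ordinates (Q − Q_b): 0.0, 33.3, 82.8, 70.7, 60.3, 51.5, 0.0 m³/s.
ΣQ_DR = 298.6 m³/s.
With Δt = 1 h = 3600 s, V = ΣQ_DR · Δt = 298.6 × 3600 = 1.07 × 10^6 m³.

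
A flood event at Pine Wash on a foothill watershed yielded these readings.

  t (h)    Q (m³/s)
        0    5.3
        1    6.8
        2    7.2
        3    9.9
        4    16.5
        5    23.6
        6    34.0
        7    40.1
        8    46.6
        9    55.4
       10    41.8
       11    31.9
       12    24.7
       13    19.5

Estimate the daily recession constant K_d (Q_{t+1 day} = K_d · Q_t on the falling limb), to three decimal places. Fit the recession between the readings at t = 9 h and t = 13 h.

Between t = 9 h and t = 13 h the flow falls from 55.4 to 19.5 m³/s over 4×1 h = 4 h.
Per-interval ratio K = (19.5/55.4)^(1/4) = 0.7702; K_d = K^(24/1) = 0.002.

K_d ≈ 0.002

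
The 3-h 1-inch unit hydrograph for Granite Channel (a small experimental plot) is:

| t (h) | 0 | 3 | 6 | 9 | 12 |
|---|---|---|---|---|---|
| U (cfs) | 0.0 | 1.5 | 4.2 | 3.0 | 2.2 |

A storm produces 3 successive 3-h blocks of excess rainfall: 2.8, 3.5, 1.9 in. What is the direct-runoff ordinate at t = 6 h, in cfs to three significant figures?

By discrete convolution, Q_j = Σ (P_i / 1 in) · U_{j−i}.
At t = 6 h (j=2): Q = (2.8/1)·4.2 + (3.5/1)·1.5 + (1.9/1)·0.0 = 17.0 cfs.

Q ≈ 17.0 cfs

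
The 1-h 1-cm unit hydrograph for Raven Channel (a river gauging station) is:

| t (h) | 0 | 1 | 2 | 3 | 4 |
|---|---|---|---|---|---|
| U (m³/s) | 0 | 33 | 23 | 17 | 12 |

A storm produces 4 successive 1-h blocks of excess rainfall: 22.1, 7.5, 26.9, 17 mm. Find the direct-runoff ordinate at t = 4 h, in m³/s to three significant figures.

Q ≈ 157 m³/s

By discrete convolution, Q_j = Σ (P_i / 10 mm) · U_{j−i}.
At t = 4 h (j=4): Q = (22.1/10)·12 + (7.5/10)·17 + (26.9/10)·23 + (17/10)·33 = 157 m³/s.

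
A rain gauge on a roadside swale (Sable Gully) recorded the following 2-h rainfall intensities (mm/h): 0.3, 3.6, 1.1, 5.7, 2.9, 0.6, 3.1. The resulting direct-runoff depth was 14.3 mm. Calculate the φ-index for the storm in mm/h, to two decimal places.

φ ≈ 2.04 mm/h

Only the 4 blocks with intensity above φ contribute runoff: 3.6, 5.7, 2.9, 3.1 mm/h.
Σ(I−φ)·Δt = d  ⇒  (3.6+5.7+2.9+3.1 − 4φ)·2 = 14.3
φ = (15.30 − 14.3/2) / 4 = 2.04 mm/h.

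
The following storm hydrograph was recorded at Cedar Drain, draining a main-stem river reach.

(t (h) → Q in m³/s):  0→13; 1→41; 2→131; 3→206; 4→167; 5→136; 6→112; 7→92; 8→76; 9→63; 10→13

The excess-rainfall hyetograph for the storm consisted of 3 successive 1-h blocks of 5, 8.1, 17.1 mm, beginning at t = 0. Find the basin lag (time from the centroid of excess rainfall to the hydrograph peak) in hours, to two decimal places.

Centroid of excess rainfall: t_c = Σ P_i·t̄_i / ΣP_i = 1.9007 h (block centres at 0.5, 1.5, 2.5 h).
Hydrograph peak occurs at t = 3 h, so basin lag t_L = 3 − 1.9007 = 1.10 h.

t_L ≈ 1.10 h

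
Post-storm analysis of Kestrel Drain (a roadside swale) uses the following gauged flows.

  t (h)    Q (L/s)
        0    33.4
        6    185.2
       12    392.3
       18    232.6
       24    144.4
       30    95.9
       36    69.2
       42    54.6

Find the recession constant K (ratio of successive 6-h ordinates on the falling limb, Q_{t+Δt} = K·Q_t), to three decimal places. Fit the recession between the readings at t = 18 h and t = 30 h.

K ≈ 0.642

Using the recession-limb readings at t = 18 h and t = 30 h: Q falls from 232.6 to 95.9 L/s over 2 intervals.
K = (Q₂/Q₁)^(1/2) = (95.9/232.6)^(1/2) = 0.642.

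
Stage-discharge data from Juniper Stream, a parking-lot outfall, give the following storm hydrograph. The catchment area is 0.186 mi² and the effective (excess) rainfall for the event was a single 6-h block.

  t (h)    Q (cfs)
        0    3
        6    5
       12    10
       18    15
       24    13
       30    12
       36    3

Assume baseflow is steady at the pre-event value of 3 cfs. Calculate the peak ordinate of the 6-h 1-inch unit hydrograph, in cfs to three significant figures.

Direct runoff: 0.0, 2.0, 7.0, 12.0, 10.0, 9.0, 0.0 cfs; ΣQ_DR = 40.00 cfs, peak = 12.0 cfs.
Runoff depth d = ΣQ_DR·Δt / A = 40.00 × 21600 / (0.186 mi²) = 1.999 in.
The 1-inch UH is the DRH scaled by (1 in)/d, so U_p = 12.0 × 1/1.999 = 6.00 cfs.

U_p ≈ 6.00 cfs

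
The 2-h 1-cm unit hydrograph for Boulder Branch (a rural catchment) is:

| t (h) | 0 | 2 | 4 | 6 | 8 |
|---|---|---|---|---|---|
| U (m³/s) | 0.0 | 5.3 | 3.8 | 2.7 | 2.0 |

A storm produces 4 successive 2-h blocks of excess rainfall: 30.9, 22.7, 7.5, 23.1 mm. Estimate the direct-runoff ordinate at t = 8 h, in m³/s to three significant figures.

By discrete convolution, Q_j = Σ (P_i / 10 mm) · U_{j−i}.
At t = 8 h (j=4): Q = (30.9/10)·2.0 + (22.7/10)·2.7 + (7.5/10)·3.8 + (23.1/10)·5.3 = 27.4 m³/s.

Q ≈ 27.4 m³/s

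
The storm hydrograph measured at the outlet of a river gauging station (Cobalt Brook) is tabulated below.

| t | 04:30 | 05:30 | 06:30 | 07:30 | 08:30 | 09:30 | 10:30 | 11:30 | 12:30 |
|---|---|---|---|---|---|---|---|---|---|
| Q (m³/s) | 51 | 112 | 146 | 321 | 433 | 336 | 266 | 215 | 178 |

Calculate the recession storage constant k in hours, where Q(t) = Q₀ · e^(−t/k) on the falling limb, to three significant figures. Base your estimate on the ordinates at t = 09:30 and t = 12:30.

On the falling limb, Q drops from 336 to 178 m³/s between t = 09:30 and t = 12:30 (Δt = 3 h).
k = −Δt / ln(Q₂/Q₁) = −3 / ln(178/336) = 4.72 h.

k ≈ 4.72 h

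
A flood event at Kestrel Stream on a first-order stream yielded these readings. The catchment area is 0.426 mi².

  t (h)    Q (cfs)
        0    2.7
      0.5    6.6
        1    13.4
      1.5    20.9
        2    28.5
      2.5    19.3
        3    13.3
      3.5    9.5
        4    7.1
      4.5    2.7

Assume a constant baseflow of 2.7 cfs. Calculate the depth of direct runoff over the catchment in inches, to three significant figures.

Direct runoff: 0.0, 3.9, 10.7, 18.2, 25.8, 16.6, 10.6, 6.8, 4.4, 0.0 cfs; ΣQ_DR = 97.00 cfs.
V = ΣQ_DR · Δt = 97.00 × 1800 s = 1.746 × 10^5 ft³.
Over A = 0.426 mi², depth = V / A = 0.176 in.

d ≈ 0.176 in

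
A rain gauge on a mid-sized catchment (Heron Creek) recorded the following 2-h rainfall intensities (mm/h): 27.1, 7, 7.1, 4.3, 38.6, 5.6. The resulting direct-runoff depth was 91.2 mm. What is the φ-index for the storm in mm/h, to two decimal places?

Only the 2 blocks with intensity above φ contribute runoff: 27.1, 38.6 mm/h.
Σ(I−φ)·Δt = d  ⇒  (27.1+38.6 − 2φ)·2 = 91.2
φ = (65.70 − 91.2/2) / 2 = 10.05 mm/h.

φ ≈ 10.05 mm/h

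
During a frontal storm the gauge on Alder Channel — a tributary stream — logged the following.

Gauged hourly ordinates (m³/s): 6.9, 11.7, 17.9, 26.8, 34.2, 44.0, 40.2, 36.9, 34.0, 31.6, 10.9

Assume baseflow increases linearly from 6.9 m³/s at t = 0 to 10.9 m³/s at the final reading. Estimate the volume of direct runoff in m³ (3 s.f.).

V ≈ 7.10 × 10^5 m³

Direct-runoff ordinates (Q − Q_b): 0.00, 4.40, 10.20, 18.70, 25.70, 35.10, 30.90, 27.20, 23.90, 21.10, 0.00 m³/s.
ΣQ_DR = 197.2 m³/s.
With Δt = 1 h = 3600 s, V = ΣQ_DR · Δt = 197.2 × 3600 = 7.10 × 10^5 m³.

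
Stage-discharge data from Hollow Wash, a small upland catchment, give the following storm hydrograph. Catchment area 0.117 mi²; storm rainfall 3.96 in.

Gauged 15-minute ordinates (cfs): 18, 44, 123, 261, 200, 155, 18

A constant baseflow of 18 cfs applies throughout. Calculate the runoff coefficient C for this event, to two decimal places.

ΣQ_DR = 693.0 cfs; V = ΣQ_DR·Δt = 6.237 × 10^5 ft³.
Runoff depth d = V / A = 2.295 in.
C = d / P = 2.295 / 3.96 = 0.58.

C ≈ 0.58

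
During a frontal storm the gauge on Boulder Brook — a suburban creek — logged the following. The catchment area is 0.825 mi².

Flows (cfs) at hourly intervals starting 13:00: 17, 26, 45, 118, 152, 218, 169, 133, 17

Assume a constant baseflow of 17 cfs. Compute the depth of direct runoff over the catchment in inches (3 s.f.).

d ≈ 1.39 in

Direct runoff: 0.0, 9.0, 28.0, 101.0, 135.0, 201.0, 152.0, 116.0, 0.0 cfs; ΣQ_DR = 742.0 cfs.
V = ΣQ_DR · Δt = 742.0 × 3600 s = 2.671 × 10^6 ft³.
Over A = 0.825 mi², depth = V / A = 1.39 in.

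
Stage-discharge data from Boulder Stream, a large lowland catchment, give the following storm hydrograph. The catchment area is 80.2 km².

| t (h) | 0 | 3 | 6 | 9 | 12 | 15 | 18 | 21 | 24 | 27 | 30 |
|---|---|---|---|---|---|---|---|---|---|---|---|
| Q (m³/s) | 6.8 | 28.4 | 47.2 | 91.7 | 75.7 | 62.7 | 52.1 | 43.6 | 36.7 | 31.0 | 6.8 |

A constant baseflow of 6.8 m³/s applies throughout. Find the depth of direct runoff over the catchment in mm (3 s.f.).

Direct runoff: 0.0, 21.6, 40.4, 84.9, 68.9, 55.9, 45.3, 36.8, 29.9, 24.2, 0.0 m³/s; ΣQ_DR = 407.9 m³/s.
V = ΣQ_DR · Δt = 407.9 × 10800 s = 4.405 × 10^6 m³.
Over A = 80.2 km², depth = V / A = 54.9 mm.

d ≈ 54.9 mm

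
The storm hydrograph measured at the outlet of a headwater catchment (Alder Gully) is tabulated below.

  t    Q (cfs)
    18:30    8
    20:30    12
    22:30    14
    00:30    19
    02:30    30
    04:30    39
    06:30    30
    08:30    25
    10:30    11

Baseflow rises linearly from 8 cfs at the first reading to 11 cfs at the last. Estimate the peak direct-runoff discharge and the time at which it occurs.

Subtracting baseflow gives direct-runoff ordinates: 0.00, 3.62, 5.25, 9.88, 20.50, 29.12, 19.75, 14.38, 0.00 cfs.
The maximum is 29.12 cfs, occurring at the reading for t = 04:30.

Q_p = 29.12 cfs at t = 04:30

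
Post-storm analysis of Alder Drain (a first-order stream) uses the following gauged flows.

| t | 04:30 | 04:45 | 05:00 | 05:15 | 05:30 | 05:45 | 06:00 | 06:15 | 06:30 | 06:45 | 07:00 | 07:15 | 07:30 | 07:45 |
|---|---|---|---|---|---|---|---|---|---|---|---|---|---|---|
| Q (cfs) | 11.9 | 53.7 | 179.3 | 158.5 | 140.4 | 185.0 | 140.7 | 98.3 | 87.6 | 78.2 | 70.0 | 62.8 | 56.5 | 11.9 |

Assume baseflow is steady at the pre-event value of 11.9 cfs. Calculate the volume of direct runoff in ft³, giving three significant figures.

V ≈ 1.05 × 10^6 ft³

Direct-runoff ordinates (Q − Q_b): 0.0, 41.8, 167.4, 146.6, 128.5, 173.1, 128.8, 86.4, 75.7, 66.3, 58.1, 50.9, 44.6, 0.0 cfs.
ΣQ_DR = 1168 cfs.
With Δt = 0.25 h = 900 s, V = ΣQ_DR · Δt = 1168 × 900 = 1.05 × 10^6 ft³.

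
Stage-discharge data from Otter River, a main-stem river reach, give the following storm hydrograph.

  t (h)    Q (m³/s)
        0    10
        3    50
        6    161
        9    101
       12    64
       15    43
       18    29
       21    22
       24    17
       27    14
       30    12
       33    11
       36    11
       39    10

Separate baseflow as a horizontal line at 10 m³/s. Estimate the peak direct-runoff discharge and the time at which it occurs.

Subtracting baseflow gives direct-runoff ordinates: 0.0, 40.0, 151.0, 91.0, 54.0, 33.0, 19.0, 12.0, 7.0, 4.0, 2.0, 1.0, 1.0, 0.0 m³/s.
The maximum is 151.0 m³/s, occurring at the reading for t = 6 h.

Q_p = 151.0 m³/s at t = 6 h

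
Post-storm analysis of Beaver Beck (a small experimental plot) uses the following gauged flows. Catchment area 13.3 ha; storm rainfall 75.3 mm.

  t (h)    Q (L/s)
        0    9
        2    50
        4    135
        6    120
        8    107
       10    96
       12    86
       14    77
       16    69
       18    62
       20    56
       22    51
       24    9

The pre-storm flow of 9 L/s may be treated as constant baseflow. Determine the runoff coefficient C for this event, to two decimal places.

C ≈ 0.58

ΣQ_DR = 810.0 L/s; V = ΣQ_DR·Δt = 5.832 × 10^6 L.
Runoff depth d = V / A = 43.85 mm.
C = d / P = 43.85 / 75.3 = 0.58.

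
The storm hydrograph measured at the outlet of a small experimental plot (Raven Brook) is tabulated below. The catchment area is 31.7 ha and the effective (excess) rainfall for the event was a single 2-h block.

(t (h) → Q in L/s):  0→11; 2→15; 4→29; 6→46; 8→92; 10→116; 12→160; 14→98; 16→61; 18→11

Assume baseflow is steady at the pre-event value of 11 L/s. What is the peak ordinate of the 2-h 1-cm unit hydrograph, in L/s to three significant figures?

Direct runoff: 0.0, 4.0, 18.0, 35.0, 81.0, 105.0, 149.0, 87.0, 50.0, 0.0 L/s; ΣQ_DR = 529.0 L/s, peak = 149.0 L/s.
Runoff depth d = ΣQ_DR·Δt / A = 529.0 × 7200 / (31.7 ha) = 12.02 mm.
The 1-cm UH is the DRH scaled by (10 mm)/d, so U_p = 149.0 × 10/12.02 = 124 L/s.

U_p ≈ 124 L/s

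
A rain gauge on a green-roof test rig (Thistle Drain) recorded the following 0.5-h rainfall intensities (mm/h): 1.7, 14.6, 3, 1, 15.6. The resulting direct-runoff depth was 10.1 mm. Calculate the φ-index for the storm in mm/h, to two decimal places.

φ ≈ 5.00 mm/h

Only the 2 blocks with intensity above φ contribute runoff: 14.6, 15.6 mm/h.
Σ(I−φ)·Δt = d  ⇒  (14.6+15.6 − 2φ)·0.5 = 10.1
φ = (30.20 − 10.1/0.5) / 2 = 5.00 mm/h.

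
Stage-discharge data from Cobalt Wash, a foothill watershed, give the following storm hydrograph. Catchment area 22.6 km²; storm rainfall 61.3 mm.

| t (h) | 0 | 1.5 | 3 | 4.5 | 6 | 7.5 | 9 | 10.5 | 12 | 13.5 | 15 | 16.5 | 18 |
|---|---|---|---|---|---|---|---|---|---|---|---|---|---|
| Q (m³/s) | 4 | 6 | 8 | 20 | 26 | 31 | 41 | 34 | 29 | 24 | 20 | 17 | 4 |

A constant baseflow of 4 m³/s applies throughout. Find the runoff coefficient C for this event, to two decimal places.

C ≈ 0.83

ΣQ_DR = 212.0 m³/s; V = ΣQ_DR·Δt = 1.145 × 10^6 m³.
Runoff depth d = V / A = 50.65 mm.
C = d / P = 50.65 / 61.3 = 0.83.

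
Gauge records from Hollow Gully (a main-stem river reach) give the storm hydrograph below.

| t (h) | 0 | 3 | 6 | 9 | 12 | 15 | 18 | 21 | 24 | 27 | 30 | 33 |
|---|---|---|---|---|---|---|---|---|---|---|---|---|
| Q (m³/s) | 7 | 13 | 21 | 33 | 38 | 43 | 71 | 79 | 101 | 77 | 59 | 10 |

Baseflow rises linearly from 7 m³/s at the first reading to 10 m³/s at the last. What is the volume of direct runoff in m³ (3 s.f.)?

Direct-runoff ordinates (Q − Q_b): 0.00, 5.73, 13.45, 25.18, 29.91, 34.64, 62.36, 70.09, 91.82, 67.55, 49.27, 0.00 m³/s.
ΣQ_DR = 450.0 m³/s.
With Δt = 3 h = 10800 s, V = ΣQ_DR · Δt = 450.0 × 10800 = 4.86 × 10^6 m³.

V ≈ 4.86 × 10^6 m³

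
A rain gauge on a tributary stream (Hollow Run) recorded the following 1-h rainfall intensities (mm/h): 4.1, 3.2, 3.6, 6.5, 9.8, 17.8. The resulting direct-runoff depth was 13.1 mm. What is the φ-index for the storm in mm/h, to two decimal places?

φ ≈ 7.25 mm/h

Only the 2 blocks with intensity above φ contribute runoff: 9.8, 17.8 mm/h.
Σ(I−φ)·Δt = d  ⇒  (9.8+17.8 − 2φ)·1 = 13.1
φ = (27.60 − 13.1/1) / 2 = 7.25 mm/h.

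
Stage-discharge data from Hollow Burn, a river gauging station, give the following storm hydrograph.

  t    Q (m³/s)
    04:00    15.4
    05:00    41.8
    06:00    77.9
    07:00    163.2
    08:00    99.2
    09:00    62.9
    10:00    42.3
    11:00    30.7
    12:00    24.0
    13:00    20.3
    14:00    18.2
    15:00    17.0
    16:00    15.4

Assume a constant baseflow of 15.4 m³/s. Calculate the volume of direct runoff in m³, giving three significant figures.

V ≈ 1.54 × 10^6 m³

Direct-runoff ordinates (Q − Q_b): 0.0, 26.4, 62.5, 147.8, 83.8, 47.5, 26.9, 15.3, 8.6, 4.9, 2.8, 1.6, 0.0 m³/s.
ΣQ_DR = 428.1 m³/s.
With Δt = 1 h = 3600 s, V = ΣQ_DR · Δt = 428.1 × 3600 = 1.54 × 10^6 m³.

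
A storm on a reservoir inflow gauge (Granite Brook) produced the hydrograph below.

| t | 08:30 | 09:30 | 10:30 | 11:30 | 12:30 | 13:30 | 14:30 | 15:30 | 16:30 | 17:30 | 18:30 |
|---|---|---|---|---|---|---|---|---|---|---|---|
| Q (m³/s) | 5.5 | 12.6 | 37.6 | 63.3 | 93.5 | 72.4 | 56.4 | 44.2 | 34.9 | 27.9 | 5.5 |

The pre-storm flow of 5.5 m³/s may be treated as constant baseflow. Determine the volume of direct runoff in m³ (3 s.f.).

V ≈ 1.42 × 10^6 m³

Direct-runoff ordinates (Q − Q_b): 0.0, 7.1, 32.1, 57.8, 88.0, 66.9, 50.9, 38.7, 29.4, 22.4, 0.0 m³/s.
ΣQ_DR = 393.3 m³/s.
With Δt = 1 h = 3600 s, V = ΣQ_DR · Δt = 393.3 × 3600 = 1.42 × 10^6 m³.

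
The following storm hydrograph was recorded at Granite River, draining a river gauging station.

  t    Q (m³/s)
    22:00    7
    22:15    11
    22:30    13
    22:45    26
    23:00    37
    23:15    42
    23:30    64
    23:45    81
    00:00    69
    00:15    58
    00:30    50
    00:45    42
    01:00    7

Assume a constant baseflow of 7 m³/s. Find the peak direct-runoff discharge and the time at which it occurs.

Q_p = 74.0 m³/s at t = 23:45

Subtracting baseflow gives direct-runoff ordinates: 0.0, 4.0, 6.0, 19.0, 30.0, 35.0, 57.0, 74.0, 62.0, 51.0, 43.0, 35.0, 0.0 m³/s.
The maximum is 74.0 m³/s, occurring at the reading for t = 23:45.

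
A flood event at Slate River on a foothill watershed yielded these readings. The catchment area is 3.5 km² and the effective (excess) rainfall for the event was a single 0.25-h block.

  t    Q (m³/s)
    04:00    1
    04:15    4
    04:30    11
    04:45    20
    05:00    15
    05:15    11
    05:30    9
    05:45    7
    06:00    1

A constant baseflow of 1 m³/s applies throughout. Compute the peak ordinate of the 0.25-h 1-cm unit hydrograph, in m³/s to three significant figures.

Direct runoff: 0.0, 3.0, 10.0, 19.0, 14.0, 10.0, 8.0, 6.0, 0.0 m³/s; ΣQ_DR = 70.00 m³/s, peak = 19.0 m³/s.
Runoff depth d = ΣQ_DR·Δt / A = 70.00 × 900 / (3.5 km²) = 18.00 mm.
The 1-cm UH is the DRH scaled by (10 mm)/d, so U_p = 19.0 × 10/18.00 = 10.6 m³/s.

U_p ≈ 10.6 m³/s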